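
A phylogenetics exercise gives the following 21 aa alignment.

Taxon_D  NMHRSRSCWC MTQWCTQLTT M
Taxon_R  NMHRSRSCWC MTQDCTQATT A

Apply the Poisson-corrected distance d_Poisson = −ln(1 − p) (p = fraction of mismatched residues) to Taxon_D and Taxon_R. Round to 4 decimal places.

The sequences differ at positions 14 (W/D), 18 (L/A), 21 (M/A).
p = 3/21 = 0.142857.
d = −ln(1 − 0.142857) = −ln(0.857143) = 0.1542.

0.1542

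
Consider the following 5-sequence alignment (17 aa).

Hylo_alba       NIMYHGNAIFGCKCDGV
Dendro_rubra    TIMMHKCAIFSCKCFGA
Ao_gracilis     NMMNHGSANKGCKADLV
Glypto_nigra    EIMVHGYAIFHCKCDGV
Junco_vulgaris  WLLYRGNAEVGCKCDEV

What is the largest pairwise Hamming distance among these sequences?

13

Pairwise Hamming distances:
  Hylo_alba vs Dendro_rubra: 7
  Hylo_alba vs Ao_gracilis: 7
  Hylo_alba vs Glypto_nigra: 4
  Hylo_alba vs Junco_vulgaris: 7
  Dendro_rubra vs Ao_gracilis: 12
  Dendro_rubra vs Glypto_nigra: 7
  Dendro_rubra vs Junco_vulgaris: 13
  Ao_gracilis vs Glypto_nigra: 9
  Ao_gracilis vs Junco_vulgaris: 10
  Glypto_nigra vs Junco_vulgaris: 10
The largest is 13, between Dendro_rubra and Junco_vulgaris.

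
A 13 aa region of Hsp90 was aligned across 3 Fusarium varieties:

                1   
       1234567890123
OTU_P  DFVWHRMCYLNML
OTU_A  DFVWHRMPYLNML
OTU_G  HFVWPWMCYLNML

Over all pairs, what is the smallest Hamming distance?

Pairwise Hamming distances:
  OTU_P vs OTU_A: 1
  OTU_P vs OTU_G: 3
  OTU_A vs OTU_G: 4
The smallest is 1, between OTU_P and OTU_A.

1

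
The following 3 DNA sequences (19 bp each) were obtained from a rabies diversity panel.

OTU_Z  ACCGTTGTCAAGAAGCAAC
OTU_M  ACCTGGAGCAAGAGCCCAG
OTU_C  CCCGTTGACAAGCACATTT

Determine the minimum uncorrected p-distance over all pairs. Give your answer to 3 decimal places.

0.421

Pairwise Hamming distances:
  OTU_Z vs OTU_M: 9
  OTU_Z vs OTU_C: 8
  OTU_M vs OTU_C: 12
The smallest is 8 mismatches, between OTU_Z and OTU_C; p = 8/19 = 0.421.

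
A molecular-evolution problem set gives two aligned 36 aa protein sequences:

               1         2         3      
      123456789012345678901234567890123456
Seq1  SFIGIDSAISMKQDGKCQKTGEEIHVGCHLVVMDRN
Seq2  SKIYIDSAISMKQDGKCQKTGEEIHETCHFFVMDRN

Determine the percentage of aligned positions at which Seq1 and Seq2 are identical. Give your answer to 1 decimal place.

83.3%

Differing sites — 2:F/K; 4:G/Y; 26:V/E; 27:G/T; 30:L/F; 31:V/F.
30 of the 36 sites match, so the percent identity is 30/36 × 100 = 83.3%.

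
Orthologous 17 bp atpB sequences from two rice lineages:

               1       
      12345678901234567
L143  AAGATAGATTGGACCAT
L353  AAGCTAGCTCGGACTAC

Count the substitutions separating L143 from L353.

Mismatches occur at site 4 (A→C), site 8 (A→C), site 10 (T→C), site 15 (C→T), site 17 (T→C).
That gives 5 mismatches out of 17 aligned sites, so the Hamming distance is 5.

5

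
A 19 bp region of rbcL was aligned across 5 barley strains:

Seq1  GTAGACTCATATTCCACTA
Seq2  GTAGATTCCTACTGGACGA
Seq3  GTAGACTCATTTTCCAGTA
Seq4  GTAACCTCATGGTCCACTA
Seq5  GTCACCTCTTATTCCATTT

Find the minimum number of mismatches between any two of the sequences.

2

Pairwise Hamming distances:
  Seq1 vs Seq2: 6
  Seq1 vs Seq3: 2
  Seq1 vs Seq4: 4
  Seq1 vs Seq5: 6
  Seq2 vs Seq3: 8
  Seq2 vs Seq4: 9
  Seq2 vs Seq5: 11
  Seq3 vs Seq4: 5
  Seq3 vs Seq5: 7
  Seq4 vs Seq5: 6
The smallest is 2, between Seq1 and Seq3.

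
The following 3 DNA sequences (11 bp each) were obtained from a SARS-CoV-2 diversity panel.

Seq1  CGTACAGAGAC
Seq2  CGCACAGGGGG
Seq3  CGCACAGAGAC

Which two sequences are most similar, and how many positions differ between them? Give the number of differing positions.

1

Pairwise Hamming distances:
  Seq1 vs Seq2: 4
  Seq1 vs Seq3: 1
  Seq2 vs Seq3: 3
The smallest is 1, between Seq1 and Seq3.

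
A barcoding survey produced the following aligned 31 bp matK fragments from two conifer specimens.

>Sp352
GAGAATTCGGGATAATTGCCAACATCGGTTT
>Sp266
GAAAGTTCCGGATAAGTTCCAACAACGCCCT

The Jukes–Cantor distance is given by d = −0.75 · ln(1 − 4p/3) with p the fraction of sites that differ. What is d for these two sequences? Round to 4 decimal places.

The sequences differ at positions 3 (G/A), 5 (A/G), 9 (G/C), 16 (T/G), 18 (G/T), 25 (T/A), 28 (G/C), 29 (T/C), 30 (T/C).
p = 9/31 = 0.290323.
d = −0.75 · ln(1 − (4/3)·0.290323) = −0.75 · ln(0.612903) = −0.75 · (-0.489549) = 0.3672.

0.3672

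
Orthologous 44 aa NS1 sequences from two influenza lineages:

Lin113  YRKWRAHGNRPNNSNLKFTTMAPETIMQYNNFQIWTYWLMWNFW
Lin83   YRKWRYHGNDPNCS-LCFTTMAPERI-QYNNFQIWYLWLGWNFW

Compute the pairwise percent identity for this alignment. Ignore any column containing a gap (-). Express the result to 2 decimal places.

Excluding the 2 gap columns leaves 42 comparable sites.
The sequences differ at positions 6 (A/Y), 10 (R/D), 13 (N/C), 17 (K/C), 25 (T/R), 36 (T/Y), 37 (Y/L), 40 (M/G).
34 of the 42 comparable sites match, so the percent identity is 34/42 × 100 = 80.95%.

80.95%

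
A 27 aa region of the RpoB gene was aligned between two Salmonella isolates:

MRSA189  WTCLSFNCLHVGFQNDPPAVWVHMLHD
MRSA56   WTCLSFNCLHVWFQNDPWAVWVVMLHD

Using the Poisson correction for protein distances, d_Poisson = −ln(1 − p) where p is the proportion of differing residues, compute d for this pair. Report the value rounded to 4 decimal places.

0.1178

Differing sites — 12:G/W; 18:P/W; 23:H/V.
p = 3/27 = 0.111111.
d = −ln(1 − 0.111111) = −ln(0.888889) = 0.1178.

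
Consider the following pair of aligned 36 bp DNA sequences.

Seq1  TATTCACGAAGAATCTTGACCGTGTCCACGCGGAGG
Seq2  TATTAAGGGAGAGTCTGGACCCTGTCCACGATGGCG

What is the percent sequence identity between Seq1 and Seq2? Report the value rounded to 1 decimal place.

72.2%

Mismatches occur at site 5 (C/A), site 7 (C/G), site 9 (A/G), site 13 (A/G), site 17 (T/G), site 22 (G/C), site 31 (C/A), site 32 (G/T), site 34 (A/G), site 35 (G/C).
26 of the 36 sites match, so the percent identity is 26/36 × 100 = 72.2%.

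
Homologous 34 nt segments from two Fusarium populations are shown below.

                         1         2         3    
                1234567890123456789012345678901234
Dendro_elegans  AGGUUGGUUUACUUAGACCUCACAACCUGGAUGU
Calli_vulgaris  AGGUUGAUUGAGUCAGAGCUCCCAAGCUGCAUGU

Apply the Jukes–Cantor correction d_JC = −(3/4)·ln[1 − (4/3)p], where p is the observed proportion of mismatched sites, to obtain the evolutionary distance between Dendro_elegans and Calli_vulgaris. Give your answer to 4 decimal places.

0.2824

Mismatches occur at site 7 (G↔A), site 10 (U↔G), site 12 (C↔G), site 14 (U↔C), site 18 (C↔G), site 22 (A↔C), site 26 (C↔G), site 30 (G↔C).
p = 8/34 = 0.235294.
d = −0.75 · ln(1 − (4/3)·0.235294) = −0.75 · ln(0.686275) = −0.75 · (-0.376477) = 0.2824.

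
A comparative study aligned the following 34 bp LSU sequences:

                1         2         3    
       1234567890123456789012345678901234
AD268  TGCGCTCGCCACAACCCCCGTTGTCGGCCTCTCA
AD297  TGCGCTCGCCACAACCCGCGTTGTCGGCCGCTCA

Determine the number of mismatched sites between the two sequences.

2

The sequences differ at positions 18 (C/G), 30 (T/G).
That gives 2 mismatches out of 34 aligned sites, so the Hamming distance is 2.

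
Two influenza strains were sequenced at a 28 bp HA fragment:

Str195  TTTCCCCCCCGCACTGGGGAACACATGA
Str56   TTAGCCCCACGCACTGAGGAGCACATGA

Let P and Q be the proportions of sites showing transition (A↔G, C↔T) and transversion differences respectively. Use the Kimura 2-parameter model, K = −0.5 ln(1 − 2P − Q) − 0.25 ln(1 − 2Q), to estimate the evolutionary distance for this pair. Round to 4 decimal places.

0.2041

The sequences differ at positions 3 (T/A, transversion), 4 (C/G, transversion), 9 (C/A, transversion), 17 (G/A, transition), 21 (A/G, transition).
Of the 5 differences, 2 transitions and 3 transversions over 28 sites: P = 2/28 = 0.071429, Q = 3/28 = 0.107143.
d = −0.5·ln(0.749999) − 0.25·ln(0.785714) = −0.5·(-0.287683) − 0.25·(-0.241162) = 0.2041.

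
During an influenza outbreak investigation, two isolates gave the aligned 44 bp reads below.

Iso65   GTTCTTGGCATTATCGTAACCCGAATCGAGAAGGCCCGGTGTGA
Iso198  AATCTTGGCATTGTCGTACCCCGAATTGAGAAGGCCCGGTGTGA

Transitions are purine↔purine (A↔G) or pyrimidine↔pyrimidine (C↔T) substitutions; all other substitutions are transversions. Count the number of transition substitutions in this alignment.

3

Differing sites — 1:G/A (Ti); 2:T/A (Tv); 13:A/G (Ti); 19:A/C (Tv); 27:C/T (Ti).
Of the 5 differences, 3 transitions and 2 transversions, so the answer is 3.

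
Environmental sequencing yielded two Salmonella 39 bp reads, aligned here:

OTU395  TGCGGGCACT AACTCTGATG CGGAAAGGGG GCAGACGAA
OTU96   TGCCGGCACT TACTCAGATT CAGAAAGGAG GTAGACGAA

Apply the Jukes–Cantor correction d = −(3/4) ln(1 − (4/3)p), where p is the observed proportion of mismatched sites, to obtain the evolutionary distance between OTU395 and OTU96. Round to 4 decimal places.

0.2052

The sequences differ at positions 4 (G/C), 11 (A/T), 16 (T/A), 20 (G/T), 22 (G/A), 29 (G/A), 32 (C/T).
p = 7/39 = 0.179487.
d = −0.75 · ln(1 − (4/3)·0.179487) = −0.75 · ln(0.760684) = −0.75 · (-0.273537) = 0.2052.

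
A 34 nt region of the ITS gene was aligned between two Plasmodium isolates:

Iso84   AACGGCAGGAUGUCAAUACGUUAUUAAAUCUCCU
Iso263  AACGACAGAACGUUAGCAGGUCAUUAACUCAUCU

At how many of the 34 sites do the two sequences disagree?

11

Mismatches occur at site 5 (G↔A), site 9 (G↔A), site 11 (U↔C), site 14 (C↔U), site 16 (A↔G), site 17 (U↔C), site 19 (C↔G), site 22 (U↔C), site 28 (A↔C), site 31 (U↔A), site 32 (C↔U).
That gives 11 mismatches out of 34 aligned sites, so the Hamming distance is 11.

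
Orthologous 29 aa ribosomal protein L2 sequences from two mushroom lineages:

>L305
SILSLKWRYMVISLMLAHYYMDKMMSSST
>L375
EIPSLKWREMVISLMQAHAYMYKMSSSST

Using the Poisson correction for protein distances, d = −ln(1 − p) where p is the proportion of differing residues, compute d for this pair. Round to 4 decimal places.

Differing sites — 1:S/E; 3:L/P; 9:Y/E; 16:L/Q; 19:Y/A; 22:D/Y; 25:M/S.
p = 7/29 = 0.241379.
d = −ln(1 − 0.241379) = −ln(0.758621) = 0.2763.

0.2763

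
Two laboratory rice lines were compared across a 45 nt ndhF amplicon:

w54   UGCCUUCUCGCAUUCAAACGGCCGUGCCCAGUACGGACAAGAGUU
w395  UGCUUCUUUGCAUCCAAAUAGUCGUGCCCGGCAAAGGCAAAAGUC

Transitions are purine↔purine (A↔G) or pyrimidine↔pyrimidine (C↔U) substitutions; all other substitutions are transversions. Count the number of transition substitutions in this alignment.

14

The sequences differ at positions 4 (C/U, transition), 6 (U/C, transition), 7 (C/U, transition), 9 (C/U, transition), 14 (U/C, transition), 19 (C/U, transition), 20 (G/A, transition), 22 (C/U, transition), 30 (A/G, transition), 32 (U/C, transition), 34 (C/A, transversion), 35 (G/A, transition), 37 (A/G, transition), 41 (G/A, transition), 45 (U/C, transition).
Of the 15 differences, 14 transitions and 1 transversion, so the answer is 14.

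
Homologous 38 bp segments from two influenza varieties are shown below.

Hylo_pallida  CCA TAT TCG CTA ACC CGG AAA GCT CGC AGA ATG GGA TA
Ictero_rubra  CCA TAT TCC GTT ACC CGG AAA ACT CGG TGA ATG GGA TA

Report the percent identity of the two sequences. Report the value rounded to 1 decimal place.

84.2%

Mismatches occur at site 9 (G→C), site 10 (C→G), site 12 (A→T), site 22 (G→A), site 27 (C→G), site 28 (A→T).
32 of the 38 sites match, so the percent identity is 32/38 × 100 = 84.2%.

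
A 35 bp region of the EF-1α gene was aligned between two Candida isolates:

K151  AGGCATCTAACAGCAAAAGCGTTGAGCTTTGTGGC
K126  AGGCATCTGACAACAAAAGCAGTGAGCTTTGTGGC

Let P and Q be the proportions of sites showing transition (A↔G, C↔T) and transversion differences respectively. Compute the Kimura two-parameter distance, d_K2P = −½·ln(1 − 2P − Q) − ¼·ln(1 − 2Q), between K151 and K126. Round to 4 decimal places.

Mismatches occur at site 9 (A/G, transition), site 13 (G/A, transition), site 21 (G/A, transition), site 22 (T/G, transversion).
Of the 4 differences, 3 transitions and 1 transversion over 35 sites: P = 3/35 = 0.085714, Q = 1/35 = 0.028571.
d = −0.5·ln(0.800001) − 0.25·ln(0.942858) = −0.5·(-0.223142) − 0.25·(-0.058840) = 0.1263.

0.1263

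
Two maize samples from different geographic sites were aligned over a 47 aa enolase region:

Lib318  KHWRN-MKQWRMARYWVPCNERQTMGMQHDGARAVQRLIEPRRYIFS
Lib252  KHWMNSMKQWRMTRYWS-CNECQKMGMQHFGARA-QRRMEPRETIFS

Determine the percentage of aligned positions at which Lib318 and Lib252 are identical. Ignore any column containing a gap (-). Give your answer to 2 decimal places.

77.27%

Excluding the 3 gap columns leaves 44 comparable sites.
The sequences differ at positions 4 (R/M), 13 (A/T), 17 (V/S), 22 (R/C), 24 (T/K), 30 (D/F), 38 (L/R), 39 (I/M), 43 (R/E), 44 (Y/T).
34 of the 44 comparable sites match, so the percent identity is 34/44 × 100 = 77.27%.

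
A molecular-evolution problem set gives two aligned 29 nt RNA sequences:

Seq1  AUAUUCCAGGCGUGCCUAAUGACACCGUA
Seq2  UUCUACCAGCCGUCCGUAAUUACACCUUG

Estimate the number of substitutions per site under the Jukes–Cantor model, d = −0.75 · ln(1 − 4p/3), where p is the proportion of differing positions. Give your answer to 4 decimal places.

Differing sites — 1:A/U; 3:A/C; 5:U/A; 10:G/C; 14:G/C; 16:C/G; 21:G/U; 27:G/U; 29:A/G.
p = 9/29 = 0.310345.
d = −0.75 · ln(1 − (4/3)·0.310345) = −0.75 · ln(0.586207) = −0.75 · (-0.534082) = 0.4006.

0.4006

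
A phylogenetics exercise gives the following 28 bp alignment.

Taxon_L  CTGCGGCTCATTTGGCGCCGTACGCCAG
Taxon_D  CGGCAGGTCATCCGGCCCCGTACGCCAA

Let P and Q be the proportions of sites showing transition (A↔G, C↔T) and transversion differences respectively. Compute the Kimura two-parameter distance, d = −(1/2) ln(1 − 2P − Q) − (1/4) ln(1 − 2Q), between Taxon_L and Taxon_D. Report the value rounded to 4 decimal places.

0.3098

Differing sites — 2:T/G (Tv); 5:G/A (Ti); 7:C/G (Tv); 12:T/C (Ti); 13:T/C (Ti); 17:G/C (Tv); 28:G/A (Ti).
Of the 7 differences, 4 transitions and 3 transversions over 28 sites: P = 4/28 = 0.142857, Q = 3/28 = 0.107143.
d = −0.5·ln(0.607143) − 0.25·ln(0.785714) = −0.5·(-0.498991) − 0.25·(-0.241162) = 0.3098.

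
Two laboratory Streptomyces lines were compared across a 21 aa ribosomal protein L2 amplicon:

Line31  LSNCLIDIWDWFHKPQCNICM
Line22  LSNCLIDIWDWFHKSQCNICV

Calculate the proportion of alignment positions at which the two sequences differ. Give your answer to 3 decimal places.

Differing sites — 15:P/S; 21:M/V.
There are 2 differences over 21 sites, so p = 2/21 = 0.095.

0.095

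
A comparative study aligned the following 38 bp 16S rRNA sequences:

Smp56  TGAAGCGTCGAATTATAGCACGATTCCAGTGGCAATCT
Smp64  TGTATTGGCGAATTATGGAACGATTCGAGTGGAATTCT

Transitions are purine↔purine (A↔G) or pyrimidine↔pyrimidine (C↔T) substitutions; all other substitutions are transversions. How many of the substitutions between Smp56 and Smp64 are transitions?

2

Mismatches occur at site 3 (A→T, transversion), site 5 (G→T, transversion), site 6 (C→T, transition), site 8 (T→G, transversion), site 17 (A→G, transition), site 19 (C→A, transversion), site 27 (C→G, transversion), site 33 (C→A, transversion), site 35 (A→T, transversion).
Of the 9 differences, 2 transitions and 7 transversions, so the answer is 2.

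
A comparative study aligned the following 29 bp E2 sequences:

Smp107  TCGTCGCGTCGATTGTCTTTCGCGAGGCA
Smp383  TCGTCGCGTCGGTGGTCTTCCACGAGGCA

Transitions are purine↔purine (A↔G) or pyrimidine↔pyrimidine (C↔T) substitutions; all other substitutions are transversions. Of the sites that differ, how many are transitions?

Differing sites — 12:A/G (Ti); 14:T/G (Tv); 20:T/C (Ti); 22:G/A (Ti).
Of the 4 differences, 3 transitions and 1 transversion, so the answer is 3.

3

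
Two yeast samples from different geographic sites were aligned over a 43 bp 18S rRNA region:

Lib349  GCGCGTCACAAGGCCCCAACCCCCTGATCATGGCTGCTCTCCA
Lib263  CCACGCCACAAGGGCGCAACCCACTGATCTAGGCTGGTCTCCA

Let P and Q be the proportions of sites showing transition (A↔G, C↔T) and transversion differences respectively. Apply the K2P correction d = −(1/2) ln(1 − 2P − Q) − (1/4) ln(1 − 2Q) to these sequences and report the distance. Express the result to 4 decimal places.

Differing sites — 1:G/C (Tv); 3:G/A (Ti); 6:T/C (Ti); 14:C/G (Tv); 16:C/G (Tv); 23:C/A (Tv); 30:A/T (Tv); 31:T/A (Tv); 37:C/G (Tv).
Of the 9 differences, 2 transitions and 7 transversions over 43 sites: P = 2/43 = 0.046512, Q = 7/43 = 0.162791.
d = −0.5·ln(0.744185) − 0.25·ln(0.674418) = −0.5·(-0.295466) − 0.25·(-0.393905) = 0.2462.

0.2462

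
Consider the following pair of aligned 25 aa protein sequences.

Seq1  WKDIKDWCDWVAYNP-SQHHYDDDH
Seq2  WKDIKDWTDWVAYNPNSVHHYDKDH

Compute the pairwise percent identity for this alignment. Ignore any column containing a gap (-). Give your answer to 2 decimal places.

87.50%

Excluding the 1 gap column leaves 24 comparable sites.
Differing sites — 8:C/T; 18:Q/V; 23:D/K.
21 of the 24 comparable sites match, so the percent identity is 21/24 × 100 = 87.50%.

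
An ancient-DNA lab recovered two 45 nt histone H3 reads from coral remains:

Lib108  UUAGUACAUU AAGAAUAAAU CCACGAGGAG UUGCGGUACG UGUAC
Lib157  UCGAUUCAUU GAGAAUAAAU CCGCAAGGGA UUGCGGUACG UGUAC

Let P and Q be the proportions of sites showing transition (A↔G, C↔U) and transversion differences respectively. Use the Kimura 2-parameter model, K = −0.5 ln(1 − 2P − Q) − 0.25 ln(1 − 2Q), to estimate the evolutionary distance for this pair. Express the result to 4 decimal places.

Mismatches occur at site 2 (U↔C, transition), site 3 (A↔G, transition), site 4 (G↔A, transition), site 6 (A↔U, transversion), site 11 (A↔G, transition), site 23 (A↔G, transition), site 25 (G↔A, transition), site 29 (A↔G, transition), site 30 (G↔A, transition).
Of the 9 differences, 8 transitions and 1 transversion over 45 sites: P = 8/45 = 0.177778, Q = 1/45 = 0.022222.
d = −0.5·ln(0.622222) − 0.25·ln(0.955556) = −0.5·(-0.474458) − 0.25·(-0.045462) = 0.2486.

0.2486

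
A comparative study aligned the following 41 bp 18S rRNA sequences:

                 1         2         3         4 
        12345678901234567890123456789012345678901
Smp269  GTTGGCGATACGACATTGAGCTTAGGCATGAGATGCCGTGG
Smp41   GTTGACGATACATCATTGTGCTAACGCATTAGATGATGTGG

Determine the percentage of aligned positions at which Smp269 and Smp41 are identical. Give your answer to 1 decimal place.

78.0%

Mismatches occur at site 5 (G→A), site 12 (G→A), site 13 (A→T), site 19 (A→T), site 23 (T→A), site 25 (G→C), site 30 (G→T), site 36 (C→A), site 37 (C→T).
32 of the 41 sites match, so the percent identity is 32/41 × 100 = 78.0%.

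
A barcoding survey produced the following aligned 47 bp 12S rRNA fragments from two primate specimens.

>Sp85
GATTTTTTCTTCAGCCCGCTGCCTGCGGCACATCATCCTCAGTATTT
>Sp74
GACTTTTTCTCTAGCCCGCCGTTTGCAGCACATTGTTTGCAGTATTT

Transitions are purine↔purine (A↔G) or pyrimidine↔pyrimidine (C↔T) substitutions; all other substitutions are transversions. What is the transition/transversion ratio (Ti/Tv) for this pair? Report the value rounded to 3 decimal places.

11.000

Differing sites — 3:T/C (Ti); 11:T/C (Ti); 12:C/T (Ti); 20:T/C (Ti); 22:C/T (Ti); 23:C/T (Ti); 27:G/A (Ti); 34:C/T (Ti); 35:A/G (Ti); 37:C/T (Ti); 38:C/T (Ti); 39:T/G (Tv).
Of the 12 differences, 11 transitions and 1 transversion, so Ti/Tv = 11/1 = 11.000.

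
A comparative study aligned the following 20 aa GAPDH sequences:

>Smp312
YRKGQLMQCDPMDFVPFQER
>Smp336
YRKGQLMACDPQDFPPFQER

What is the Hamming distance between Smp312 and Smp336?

Differing sites — 8:Q/A; 12:M/Q; 15:V/P.
That gives 3 mismatches out of 20 aligned sites, so the Hamming distance is 3.

3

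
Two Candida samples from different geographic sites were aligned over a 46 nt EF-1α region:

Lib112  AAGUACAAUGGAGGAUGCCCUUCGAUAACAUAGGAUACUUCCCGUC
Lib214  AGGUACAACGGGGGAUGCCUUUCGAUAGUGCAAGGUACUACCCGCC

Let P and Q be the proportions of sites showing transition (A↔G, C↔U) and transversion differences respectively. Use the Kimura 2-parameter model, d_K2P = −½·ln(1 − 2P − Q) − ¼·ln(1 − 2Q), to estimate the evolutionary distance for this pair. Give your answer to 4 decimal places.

The sequences differ at positions 2 (A/G, transition), 9 (U/C, transition), 12 (A/G, transition), 20 (C/U, transition), 28 (A/G, transition), 29 (C/U, transition), 30 (A/G, transition), 31 (U/C, transition), 33 (G/A, transition), 35 (A/G, transition), 40 (U/A, transversion), 45 (U/C, transition).
Of the 12 differences, 11 transitions and 1 transversion over 46 sites: P = 11/46 = 0.239130, Q = 1/46 = 0.021739.
d = −0.5·ln(0.500001) − 0.25·ln(0.956522) = −0.5·(-0.693145) − 0.25·(-0.044451) = 0.3577.

0.3577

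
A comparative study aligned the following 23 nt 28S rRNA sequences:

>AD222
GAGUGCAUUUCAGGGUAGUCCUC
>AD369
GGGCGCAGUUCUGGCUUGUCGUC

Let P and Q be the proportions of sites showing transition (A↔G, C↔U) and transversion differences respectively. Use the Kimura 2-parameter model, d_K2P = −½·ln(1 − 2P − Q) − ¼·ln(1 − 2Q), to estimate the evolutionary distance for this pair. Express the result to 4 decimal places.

Differing sites — 2:A/G (Ti); 4:U/C (Ti); 8:U/G (Tv); 12:A/U (Tv); 15:G/C (Tv); 17:A/U (Tv); 21:C/G (Tv).
Of the 7 differences, 2 transitions and 5 transversions over 23 sites: P = 2/23 = 0.086957, Q = 5/23 = 0.217391.
d = −0.5·ln(0.608695) − 0.25·ln(0.565218) = −0.5·(-0.496438) − 0.25·(-0.570544) = 0.3909.

0.3909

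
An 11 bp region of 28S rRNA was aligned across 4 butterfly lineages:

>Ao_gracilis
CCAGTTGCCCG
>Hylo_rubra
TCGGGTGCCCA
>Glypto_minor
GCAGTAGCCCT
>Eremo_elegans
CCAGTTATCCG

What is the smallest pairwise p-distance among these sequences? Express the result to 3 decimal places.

0.182

Pairwise Hamming distances:
  Ao_gracilis vs Hylo_rubra: 4
  Ao_gracilis vs Glypto_minor: 3
  Ao_gracilis vs Eremo_elegans: 2
  Hylo_rubra vs Glypto_minor: 5
  Hylo_rubra vs Eremo_elegans: 6
  Glypto_minor vs Eremo_elegans: 5
The smallest is 2 mismatches, between Ao_gracilis and Eremo_elegans; p = 2/11 = 0.182.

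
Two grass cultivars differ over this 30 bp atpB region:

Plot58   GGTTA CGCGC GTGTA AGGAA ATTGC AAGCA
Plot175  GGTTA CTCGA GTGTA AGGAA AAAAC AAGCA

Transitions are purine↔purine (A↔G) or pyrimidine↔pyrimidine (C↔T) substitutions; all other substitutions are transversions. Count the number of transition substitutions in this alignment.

Mismatches occur at site 7 (G↔T, transversion), site 10 (C↔A, transversion), site 22 (T↔A, transversion), site 23 (T↔A, transversion), site 24 (G↔A, transition).
Of the 5 differences, 1 transition and 4 transversions, so the answer is 1.

1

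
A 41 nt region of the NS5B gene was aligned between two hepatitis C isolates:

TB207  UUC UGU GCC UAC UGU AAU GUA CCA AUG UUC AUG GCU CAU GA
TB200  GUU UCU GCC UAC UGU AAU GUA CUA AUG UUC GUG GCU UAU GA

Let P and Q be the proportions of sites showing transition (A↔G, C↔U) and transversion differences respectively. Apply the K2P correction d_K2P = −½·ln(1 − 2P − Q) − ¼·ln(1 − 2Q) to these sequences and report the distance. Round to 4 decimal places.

Mismatches occur at site 1 (U↔G, transversion), site 3 (C↔U, transition), site 5 (G↔C, transversion), site 23 (C↔U, transition), site 31 (A↔G, transition), site 37 (C↔U, transition).
Of the 6 differences, 4 transitions and 2 transversions over 41 sites: P = 4/41 = 0.097561, Q = 2/41 = 0.048780.
d = −0.5·ln(0.756098) − 0.25·ln(0.902440) = −0.5·(-0.279584) − 0.25·(-0.102653) = 0.1655.

0.1655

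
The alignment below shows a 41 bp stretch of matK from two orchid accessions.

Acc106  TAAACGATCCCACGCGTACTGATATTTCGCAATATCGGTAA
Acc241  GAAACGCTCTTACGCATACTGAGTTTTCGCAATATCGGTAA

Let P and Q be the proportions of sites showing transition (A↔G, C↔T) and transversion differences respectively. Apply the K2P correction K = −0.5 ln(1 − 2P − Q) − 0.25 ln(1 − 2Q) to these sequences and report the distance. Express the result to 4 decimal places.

0.1941

Mismatches occur at site 1 (T↔G, transversion), site 7 (A↔C, transversion), site 10 (C↔T, transition), site 11 (C↔T, transition), site 16 (G↔A, transition), site 23 (T↔G, transversion), site 24 (A↔T, transversion).
Of the 7 differences, 3 transitions and 4 transversions over 41 sites: P = 3/41 = 0.073171, Q = 4/41 = 0.097561.
d = −0.5·ln(0.756097) − 0.25·ln(0.804878) = −0.5·(-0.279586) − 0.25·(-0.217065) = 0.1941.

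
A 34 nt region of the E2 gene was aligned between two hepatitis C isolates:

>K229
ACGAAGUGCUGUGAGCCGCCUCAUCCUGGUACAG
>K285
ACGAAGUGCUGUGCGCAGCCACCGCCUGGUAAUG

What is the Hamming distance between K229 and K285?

The sequences differ at positions 14 (A/C), 17 (C/A), 21 (U/A), 23 (A/C), 24 (U/G), 32 (C/A), 33 (A/U).
That gives 7 mismatches out of 34 aligned sites, so the Hamming distance is 7.

7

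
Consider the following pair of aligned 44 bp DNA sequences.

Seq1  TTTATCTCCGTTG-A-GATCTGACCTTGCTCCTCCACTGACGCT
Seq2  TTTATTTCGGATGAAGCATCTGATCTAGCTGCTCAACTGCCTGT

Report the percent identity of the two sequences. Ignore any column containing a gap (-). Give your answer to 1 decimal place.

73.8%

Excluding the 2 gap columns leaves 42 comparable sites.
Mismatches occur at site 6 (C/T), site 9 (C/G), site 11 (T/A), site 17 (G/C), site 24 (C/T), site 27 (T/A), site 31 (C/G), site 35 (C/A), site 40 (A/C), site 42 (G/T), site 43 (C/G).
31 of the 42 comparable sites match, so the percent identity is 31/42 × 100 = 73.8%.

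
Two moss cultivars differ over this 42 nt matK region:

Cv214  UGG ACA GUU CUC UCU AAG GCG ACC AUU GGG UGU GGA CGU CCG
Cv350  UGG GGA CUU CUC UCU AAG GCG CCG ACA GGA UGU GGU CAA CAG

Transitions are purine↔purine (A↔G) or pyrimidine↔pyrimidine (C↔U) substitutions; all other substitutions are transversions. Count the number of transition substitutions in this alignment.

4

Mismatches occur at site 4 (A↔G, transition), site 5 (C↔G, transversion), site 7 (G↔C, transversion), site 22 (A↔C, transversion), site 24 (C↔G, transversion), site 26 (U↔C, transition), site 27 (U↔A, transversion), site 30 (G↔A, transition), site 36 (A↔U, transversion), site 38 (G↔A, transition), site 39 (U↔A, transversion), site 41 (C↔A, transversion).
Of the 12 differences, 4 transitions and 8 transversions, so the answer is 4.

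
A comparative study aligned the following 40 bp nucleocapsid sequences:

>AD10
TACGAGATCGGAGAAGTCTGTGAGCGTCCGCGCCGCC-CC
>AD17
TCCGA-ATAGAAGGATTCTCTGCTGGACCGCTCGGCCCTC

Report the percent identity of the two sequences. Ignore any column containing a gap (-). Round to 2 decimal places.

65.79%

Excluding the 2 gap columns leaves 38 comparable sites.
Differing sites — 2:A/C; 9:C/A; 11:G/A; 14:A/G; 16:G/T; 20:G/C; 23:A/C; 24:G/T; 25:C/G; 27:T/A; 32:G/T; 34:C/G; 39:C/T.
25 of the 38 comparable sites match, so the percent identity is 25/38 × 100 = 65.79%.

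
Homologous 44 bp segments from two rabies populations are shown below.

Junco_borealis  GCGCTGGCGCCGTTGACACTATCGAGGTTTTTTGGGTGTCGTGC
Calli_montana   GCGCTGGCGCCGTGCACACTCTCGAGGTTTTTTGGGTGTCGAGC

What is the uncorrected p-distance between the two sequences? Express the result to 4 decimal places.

The sequences differ at positions 14 (T/G), 15 (G/C), 21 (A/C), 42 (T/A).
There are 4 differences over 44 sites, so p = 4/44 = 0.0909.

0.0909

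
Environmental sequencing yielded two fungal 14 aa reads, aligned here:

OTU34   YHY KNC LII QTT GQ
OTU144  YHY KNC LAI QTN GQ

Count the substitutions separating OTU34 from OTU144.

Differing sites — 8:I/A; 12:T/N.
That gives 2 mismatches out of 14 aligned sites, so the Hamming distance is 2.

2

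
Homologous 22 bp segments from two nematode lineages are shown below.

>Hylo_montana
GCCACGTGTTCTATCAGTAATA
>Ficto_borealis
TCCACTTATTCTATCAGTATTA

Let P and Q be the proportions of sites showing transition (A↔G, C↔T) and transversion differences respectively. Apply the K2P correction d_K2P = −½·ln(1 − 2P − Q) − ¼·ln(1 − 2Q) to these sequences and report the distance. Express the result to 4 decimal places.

0.2085

Differing sites — 1:G/T (Tv); 6:G/T (Tv); 8:G/A (Ti); 20:A/T (Tv).
Of the 4 differences, 1 transition and 3 transversions over 22 sites: P = 1/22 = 0.045455, Q = 3/22 = 0.136364.
d = −0.5·ln(0.772726) − 0.25·ln(0.727272) = −0.5·(-0.257831) − 0.25·(-0.318455) = 0.2085.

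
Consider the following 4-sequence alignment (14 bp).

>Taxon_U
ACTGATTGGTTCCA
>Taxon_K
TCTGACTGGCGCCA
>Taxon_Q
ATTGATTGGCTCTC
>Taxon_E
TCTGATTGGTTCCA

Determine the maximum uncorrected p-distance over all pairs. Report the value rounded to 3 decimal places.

Pairwise Hamming distances:
  Taxon_U vs Taxon_K: 4
  Taxon_U vs Taxon_Q: 4
  Taxon_U vs Taxon_E: 1
  Taxon_K vs Taxon_Q: 6
  Taxon_K vs Taxon_E: 3
  Taxon_Q vs Taxon_E: 5
The largest is 6 mismatches, between Taxon_K and Taxon_Q; p = 6/14 = 0.429.

0.429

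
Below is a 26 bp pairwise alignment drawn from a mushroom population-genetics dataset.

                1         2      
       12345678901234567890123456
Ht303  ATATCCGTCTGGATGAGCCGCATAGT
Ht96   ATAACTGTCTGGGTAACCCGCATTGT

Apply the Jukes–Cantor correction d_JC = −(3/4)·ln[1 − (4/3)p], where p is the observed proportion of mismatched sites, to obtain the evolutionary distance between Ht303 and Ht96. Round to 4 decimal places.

0.2758

Differing sites — 4:T/A; 6:C/T; 13:A/G; 15:G/A; 17:G/C; 24:A/T.
p = 6/26 = 0.230769.
d = −0.75 · ln(1 − (4/3)·0.230769) = −0.75 · ln(0.692308) = −0.75 · (-0.367724) = 0.2758.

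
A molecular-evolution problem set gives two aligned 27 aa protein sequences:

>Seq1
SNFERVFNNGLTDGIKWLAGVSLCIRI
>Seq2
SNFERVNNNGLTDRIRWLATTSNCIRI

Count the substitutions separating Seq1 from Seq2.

6

Mismatches occur at site 7 (F→N), site 14 (G→R), site 16 (K→R), site 20 (G→T), site 21 (V→T), site 23 (L→N).
That gives 6 mismatches out of 27 aligned sites, so the Hamming distance is 6.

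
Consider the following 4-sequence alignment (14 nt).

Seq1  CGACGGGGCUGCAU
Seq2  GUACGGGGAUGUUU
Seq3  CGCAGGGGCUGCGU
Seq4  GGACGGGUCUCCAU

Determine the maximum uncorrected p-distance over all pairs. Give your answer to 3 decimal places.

0.500

Pairwise Hamming distances:
  Seq1 vs Seq2: 5
  Seq1 vs Seq3: 3
  Seq1 vs Seq4: 3
  Seq2 vs Seq3: 7
  Seq2 vs Seq4: 6
  Seq3 vs Seq4: 6
The largest is 7 mismatches, between Seq2 and Seq3; p = 7/14 = 0.500.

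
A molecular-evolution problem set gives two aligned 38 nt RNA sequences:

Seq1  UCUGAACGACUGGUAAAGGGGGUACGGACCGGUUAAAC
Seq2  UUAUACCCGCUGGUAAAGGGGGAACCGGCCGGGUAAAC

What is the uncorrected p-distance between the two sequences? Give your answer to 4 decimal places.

0.2632

Differing sites — 2:C/U; 3:U/A; 4:G/U; 6:A/C; 8:G/C; 9:A/G; 23:U/A; 26:G/C; 28:A/G; 33:U/G.
There are 10 differences over 38 sites, so p = 10/38 = 0.2632.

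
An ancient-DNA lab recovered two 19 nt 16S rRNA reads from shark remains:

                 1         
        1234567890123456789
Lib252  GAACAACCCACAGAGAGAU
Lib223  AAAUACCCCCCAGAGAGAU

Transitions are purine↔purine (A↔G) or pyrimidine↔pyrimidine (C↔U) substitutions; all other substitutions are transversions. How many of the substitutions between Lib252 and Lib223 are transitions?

2

The sequences differ at positions 1 (G/A, transition), 4 (C/U, transition), 6 (A/C, transversion), 10 (A/C, transversion).
Of the 4 differences, 2 transitions and 2 transversions, so the answer is 2.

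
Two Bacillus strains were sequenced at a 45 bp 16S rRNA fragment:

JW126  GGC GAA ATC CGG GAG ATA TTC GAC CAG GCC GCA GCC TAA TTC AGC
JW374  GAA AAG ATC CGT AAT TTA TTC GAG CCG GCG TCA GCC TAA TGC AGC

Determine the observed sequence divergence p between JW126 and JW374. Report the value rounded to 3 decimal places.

Differing sites — 2:G/A; 3:C/A; 4:G/A; 6:A/G; 12:G/T; 13:G/A; 15:G/T; 16:A/T; 24:C/G; 26:A/C; 30:C/G; 31:G/T; 41:T/G.
There are 13 differences over 45 sites, so p = 13/45 = 0.289.

0.289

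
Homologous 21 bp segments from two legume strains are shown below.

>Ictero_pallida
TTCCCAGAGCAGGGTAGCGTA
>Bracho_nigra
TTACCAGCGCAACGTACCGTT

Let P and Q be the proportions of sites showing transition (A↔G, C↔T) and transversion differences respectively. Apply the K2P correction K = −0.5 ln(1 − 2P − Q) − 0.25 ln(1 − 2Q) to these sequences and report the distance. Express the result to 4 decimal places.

Differing sites — 3:C/A (Tv); 8:A/C (Tv); 12:G/A (Ti); 13:G/C (Tv); 17:G/C (Tv); 21:A/T (Tv).
Of the 6 differences, 1 transition and 5 transversions over 21 sites: P = 1/21 = 0.047619, Q = 5/21 = 0.238095.
d = −0.5·ln(0.666667) − 0.25·ln(0.523810) = −0.5·(-0.405465) − 0.25·(-0.646626) = 0.3644.

0.3644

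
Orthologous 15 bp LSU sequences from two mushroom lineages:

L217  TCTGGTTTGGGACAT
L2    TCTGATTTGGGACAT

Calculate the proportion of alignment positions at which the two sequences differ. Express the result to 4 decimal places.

The sequences differ at position 5 (G/A).
There are 1 differences over 15 sites, so p = 1/15 = 0.0667.

0.0667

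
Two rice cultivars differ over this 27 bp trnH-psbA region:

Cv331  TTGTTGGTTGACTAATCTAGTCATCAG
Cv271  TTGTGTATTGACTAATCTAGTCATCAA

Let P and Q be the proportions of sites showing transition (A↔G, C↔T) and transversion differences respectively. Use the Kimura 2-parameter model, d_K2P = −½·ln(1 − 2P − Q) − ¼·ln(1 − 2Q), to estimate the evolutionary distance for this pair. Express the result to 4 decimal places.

0.1657

The sequences differ at positions 5 (T/G, transversion), 6 (G/T, transversion), 7 (G/A, transition), 27 (G/A, transition).
Of the 4 differences, 2 transitions and 2 transversions over 27 sites: P = 2/27 = 0.074074, Q = 2/27 = 0.074074.
d = −0.5·ln(0.777778) − 0.25·ln(0.851852) = −0.5·(-0.251314) − 0.25·(-0.160342) = 0.1657.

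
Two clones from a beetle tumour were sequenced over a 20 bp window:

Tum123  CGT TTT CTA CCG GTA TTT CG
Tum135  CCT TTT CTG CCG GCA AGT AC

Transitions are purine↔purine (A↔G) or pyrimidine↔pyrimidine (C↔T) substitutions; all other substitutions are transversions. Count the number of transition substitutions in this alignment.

2

The sequences differ at positions 2 (G/C, transversion), 9 (A/G, transition), 14 (T/C, transition), 16 (T/A, transversion), 17 (T/G, transversion), 19 (C/A, transversion), 20 (G/C, transversion).
Of the 7 differences, 2 transitions and 5 transversions, so the answer is 2.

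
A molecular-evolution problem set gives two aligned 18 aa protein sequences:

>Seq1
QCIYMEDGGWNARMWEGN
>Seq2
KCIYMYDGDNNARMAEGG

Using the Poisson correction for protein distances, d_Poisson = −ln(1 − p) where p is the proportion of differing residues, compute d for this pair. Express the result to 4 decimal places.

0.4055

Mismatches occur at site 1 (Q→K), site 6 (E→Y), site 9 (G→D), site 10 (W→N), site 15 (W→A), site 18 (N→G).
p = 6/18 = 0.333333.
d = −ln(1 − 0.333333) = −ln(0.666667) = 0.4055.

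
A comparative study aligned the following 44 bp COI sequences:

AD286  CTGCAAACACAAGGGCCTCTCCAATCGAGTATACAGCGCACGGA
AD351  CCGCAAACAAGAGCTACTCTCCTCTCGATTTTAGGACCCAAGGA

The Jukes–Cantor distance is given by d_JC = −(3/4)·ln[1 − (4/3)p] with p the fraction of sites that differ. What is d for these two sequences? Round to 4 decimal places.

The sequences differ at positions 2 (T/C), 10 (C/A), 11 (A/G), 14 (G/C), 15 (G/T), 16 (C/A), 23 (A/T), 24 (A/C), 29 (G/T), 31 (A/T), 34 (C/G), 35 (A/G), 36 (G/A), 38 (G/C), 41 (C/A).
p = 15/44 = 0.340909.
d = −0.75 · ln(1 − (4/3)·0.340909) = −0.75 · ln(0.545455) = −0.75 · (-0.606135) = 0.4546.

0.4546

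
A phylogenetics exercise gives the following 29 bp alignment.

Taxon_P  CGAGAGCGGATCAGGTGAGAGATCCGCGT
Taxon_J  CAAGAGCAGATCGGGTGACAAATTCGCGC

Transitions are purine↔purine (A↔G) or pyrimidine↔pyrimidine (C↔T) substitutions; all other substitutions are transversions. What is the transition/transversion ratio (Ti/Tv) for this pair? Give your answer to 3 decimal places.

The sequences differ at positions 2 (G/A, transition), 8 (G/A, transition), 13 (A/G, transition), 19 (G/C, transversion), 21 (G/A, transition), 24 (C/T, transition), 29 (T/C, transition).
Of the 7 differences, 6 transitions and 1 transversion, so Ti/Tv = 6/1 = 6.000.

6.000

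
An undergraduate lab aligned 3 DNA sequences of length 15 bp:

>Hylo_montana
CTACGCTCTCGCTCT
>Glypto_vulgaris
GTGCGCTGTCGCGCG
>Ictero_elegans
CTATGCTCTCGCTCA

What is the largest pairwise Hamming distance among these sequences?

Pairwise Hamming distances:
  Hylo_montana vs Glypto_vulgaris: 5
  Hylo_montana vs Ictero_elegans: 2
  Glypto_vulgaris vs Ictero_elegans: 6
The largest is 6, between Glypto_vulgaris and Ictero_elegans.

6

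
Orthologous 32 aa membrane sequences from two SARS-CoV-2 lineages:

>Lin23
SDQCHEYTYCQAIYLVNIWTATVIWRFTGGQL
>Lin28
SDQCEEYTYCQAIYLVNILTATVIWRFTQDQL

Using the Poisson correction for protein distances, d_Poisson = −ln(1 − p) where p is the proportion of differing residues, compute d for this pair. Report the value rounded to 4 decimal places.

The sequences differ at positions 5 (H/E), 19 (W/L), 29 (G/Q), 30 (G/D).
p = 4/32 = 0.125000.
d = −ln(1 − 0.125000) = −ln(0.875000) = 0.1335.

0.1335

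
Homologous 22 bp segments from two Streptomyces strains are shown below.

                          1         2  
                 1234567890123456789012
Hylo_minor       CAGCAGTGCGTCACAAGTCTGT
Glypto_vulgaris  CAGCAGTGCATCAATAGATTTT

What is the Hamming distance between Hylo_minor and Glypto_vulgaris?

Mismatches occur at site 10 (G→A), site 14 (C→A), site 15 (A→T), site 18 (T→A), site 19 (C→T), site 21 (G→T).
That gives 6 mismatches out of 22 aligned sites, so the Hamming distance is 6.

6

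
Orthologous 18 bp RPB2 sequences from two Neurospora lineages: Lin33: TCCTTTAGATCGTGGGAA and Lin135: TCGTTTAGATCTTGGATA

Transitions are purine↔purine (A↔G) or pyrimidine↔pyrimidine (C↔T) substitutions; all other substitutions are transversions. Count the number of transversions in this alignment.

The sequences differ at positions 3 (C/G, transversion), 12 (G/T, transversion), 16 (G/A, transition), 17 (A/T, transversion).
Of the 4 differences, 1 transition and 3 transversions, so the answer is 3.

3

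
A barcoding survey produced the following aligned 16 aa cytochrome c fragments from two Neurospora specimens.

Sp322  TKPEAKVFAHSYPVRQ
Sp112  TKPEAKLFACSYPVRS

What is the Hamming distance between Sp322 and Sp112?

Mismatches occur at site 7 (V/L), site 10 (H/C), site 16 (Q/S).
That gives 3 mismatches out of 16 aligned sites, so the Hamming distance is 3.

3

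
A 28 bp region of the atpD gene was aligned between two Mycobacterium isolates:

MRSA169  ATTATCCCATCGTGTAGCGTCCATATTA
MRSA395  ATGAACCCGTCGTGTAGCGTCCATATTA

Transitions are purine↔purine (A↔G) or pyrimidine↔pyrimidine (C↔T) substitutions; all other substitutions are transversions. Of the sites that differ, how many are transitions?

Mismatches occur at site 3 (T→G, transversion), site 5 (T→A, transversion), site 9 (A→G, transition).
Of the 3 differences, 1 transition and 2 transversions, so the answer is 1.

1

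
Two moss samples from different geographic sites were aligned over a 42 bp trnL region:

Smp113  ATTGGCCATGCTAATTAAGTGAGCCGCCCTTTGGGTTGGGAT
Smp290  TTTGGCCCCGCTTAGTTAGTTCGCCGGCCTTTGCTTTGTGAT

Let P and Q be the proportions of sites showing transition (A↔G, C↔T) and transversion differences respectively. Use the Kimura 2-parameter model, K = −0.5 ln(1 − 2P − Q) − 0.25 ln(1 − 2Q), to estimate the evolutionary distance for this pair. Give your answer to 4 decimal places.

Mismatches occur at site 1 (A↔T, transversion), site 8 (A↔C, transversion), site 9 (T↔C, transition), site 13 (A↔T, transversion), site 15 (T↔G, transversion), site 17 (A↔T, transversion), site 21 (G↔T, transversion), site 22 (A↔C, transversion), site 27 (C↔G, transversion), site 34 (G↔C, transversion), site 35 (G↔T, transversion), site 39 (G↔T, transversion).
Of the 12 differences, 1 transition and 11 transversions over 42 sites: P = 1/42 = 0.023810, Q = 11/42 = 0.261905.
d = −0.5·ln(0.690475) − 0.25·ln(0.476190) = −0.5·(-0.370376) − 0.25·(-0.741938) = 0.3707.

0.3707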